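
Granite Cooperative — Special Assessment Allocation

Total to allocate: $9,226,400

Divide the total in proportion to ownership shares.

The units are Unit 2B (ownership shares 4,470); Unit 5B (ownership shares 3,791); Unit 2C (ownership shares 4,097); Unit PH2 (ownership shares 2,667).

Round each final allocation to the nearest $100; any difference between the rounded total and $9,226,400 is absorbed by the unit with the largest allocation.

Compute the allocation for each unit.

Unit 2B: $2,745,000 · Unit 5B: $2,327,900 · Unit 2C: $2,515,800 · Unit PH2: $1,637,700

Combined ownership shares = 15,025.
Proportional shares: Unit 2B 4,470/15,025 × $9,226,400 = 2,744,892.38; Unit 5B 3,791/15,025 × $9,226,400 = 2,327,938.93; Unit 2C 4,097/15,025 × $9,226,400 = 2,515,844.31; Unit PH2 2,667/15,025 × $9,226,400 = 1,637,724.38.
At nearest $100: Unit 2B $2,744,900; Unit 5B $2,327,900; Unit 2C $2,515,800; Unit PH2 $1,637,700. Sum = $9,226,300.
Difference $9,226,400 − $9,226,300 = +$100 applied to largest allocation (Unit 2B): Unit 2B becomes $2,745,000.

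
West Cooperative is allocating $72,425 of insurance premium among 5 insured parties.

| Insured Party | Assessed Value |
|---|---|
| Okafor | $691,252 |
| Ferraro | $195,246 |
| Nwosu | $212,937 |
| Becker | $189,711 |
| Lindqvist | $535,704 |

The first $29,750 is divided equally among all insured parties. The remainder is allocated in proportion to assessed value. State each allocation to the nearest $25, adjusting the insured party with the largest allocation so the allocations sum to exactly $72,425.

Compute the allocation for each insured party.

Okafor: $22,125 · Ferraro: $10,525 · Nwosu: $10,925 · Becker: $10,375 · Lindqvist: $18,475

Equal tier: $29,750 ÷ 5 = $5,950 apiece.
Remainder $42,675 by assessed value (total 1,824,850): Okafor 16,165.26 → $16,175; Ferraro 4,565.92 → $4,575; Nwosu 4,979.63 → $4,975; Becker 4,436.48 → $4,425; Lindqvist 12,527.70 → $12,525.
Totals: Okafor $5,950 + $16,175 = $22,125; Ferraro $5,950 + $4,575 = $10,525; Nwosu $5,950 + $4,975 = $10,925; Becker $5,950 + $4,425 = $10,375; Lindqvist $5,950 + $12,525 = $18,475.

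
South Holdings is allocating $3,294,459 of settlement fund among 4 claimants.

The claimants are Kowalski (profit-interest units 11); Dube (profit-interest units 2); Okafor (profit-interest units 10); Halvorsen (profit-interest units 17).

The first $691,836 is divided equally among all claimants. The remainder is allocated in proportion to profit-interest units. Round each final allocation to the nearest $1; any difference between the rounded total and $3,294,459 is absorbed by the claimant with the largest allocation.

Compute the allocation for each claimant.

Kowalski: $888,680 | Dube: $303,090 | Okafor: $823,615 | Halvorsen: $1,279,074

$691,836 shared equally gives $172,959 per claimant.
Remainder $2,602,623 by profit-interest units (total 40): Kowalski 715,721.32 → $715,721; Dube 130,131.15 → $130,131; Okafor 650,655.75 → $650,656; Halvorsen 1,106,114.77 → $1,106,115.
Totals: Kowalski $172,959 + $715,721 = $888,680; Dube $172,959 + $130,131 = $303,090; Okafor $172,959 + $650,656 = $823,615; Halvorsen $172,959 + $1,106,115 = $1,279,074.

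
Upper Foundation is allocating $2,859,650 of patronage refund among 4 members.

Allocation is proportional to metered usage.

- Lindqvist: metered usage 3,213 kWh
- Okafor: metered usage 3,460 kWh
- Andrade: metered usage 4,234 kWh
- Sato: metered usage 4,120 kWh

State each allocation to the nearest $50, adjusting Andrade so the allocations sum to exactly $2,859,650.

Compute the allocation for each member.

Lindqvist: $611,450 | Okafor: $658,450 | Andrade: $805,700 | Sato: $784,050

Combined metered usage = 15,027.
Pro-rata amounts: Lindqvist 3,213/15,027 × $2,859,650 = 611,436.44; Okafor 3,460/15,027 × $2,859,650 = 658,440.74; Andrade 4,234/15,027 × $2,859,650 = 805,733.55; Sato 4,120/15,027 × $2,859,650 = 784,039.26.
Rounded to nearest $50: Lindqvist $611,450; Okafor $658,450; Andrade $805,750; Sato $784,050. Sum = $2,859,700.
Difference $2,859,650 − $2,859,700 = −$50 applied to Andrade: Andrade becomes $805,700.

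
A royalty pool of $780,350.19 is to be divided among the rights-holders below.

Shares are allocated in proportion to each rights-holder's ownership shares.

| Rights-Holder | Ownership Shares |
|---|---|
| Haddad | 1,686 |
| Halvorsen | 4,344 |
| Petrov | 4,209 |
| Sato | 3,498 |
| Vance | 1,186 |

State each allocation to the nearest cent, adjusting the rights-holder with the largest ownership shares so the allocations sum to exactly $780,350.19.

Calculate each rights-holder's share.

Combined ownership shares = 1,686 + 4,344 + 4,209 + 3,498 + 1,186 = 14,923.
Pro-rata amounts: Haddad 88,163.9362; Halvorsen 227,155.4798; Petrov 220,096.0899; Sato 182,916.6364; Vance 62,018.0477.
After rounding (cent): Haddad $88,163.94; Halvorsen $227,155.48; Petrov $220,096.09; Sato $182,916.64; Vance $62,018.05. Sum = $780,350.20.
Difference $780,350.19 − $780,350.20 = −$0.01 applied to largest ownership shares (Halvorsen): Halvorsen becomes $227,155.47.

Haddad: $88,163.94 · Halvorsen: $227,155.47 · Petrov: $220,096.09 · Sato: $182,916.64 · Vance: $62,018.05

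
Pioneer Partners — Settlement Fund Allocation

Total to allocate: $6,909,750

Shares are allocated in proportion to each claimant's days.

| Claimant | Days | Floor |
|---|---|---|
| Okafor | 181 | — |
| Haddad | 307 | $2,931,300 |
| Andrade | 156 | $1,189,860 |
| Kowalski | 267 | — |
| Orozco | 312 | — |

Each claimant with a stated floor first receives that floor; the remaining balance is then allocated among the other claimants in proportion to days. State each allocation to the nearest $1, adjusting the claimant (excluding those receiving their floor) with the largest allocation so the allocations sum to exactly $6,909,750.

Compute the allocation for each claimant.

Okafor: $664,125 | Haddad: $2,931,300 | Andrade: $1,189,860 | Kowalski: $979,676 | Orozco: $1,144,789

Fund the minimums — Haddad $2,931,300; Andrade $1,189,860. Remaining pool $2,788,590.
Remaining pool split over remaining days 760: Okafor 664,124.72 → $664,125; Kowalski 979,675.70 → $979,676; Orozco 1,144,789.58 → $1,144,790.
Rounding difference −$1 applied to Orozco → $1,144,789.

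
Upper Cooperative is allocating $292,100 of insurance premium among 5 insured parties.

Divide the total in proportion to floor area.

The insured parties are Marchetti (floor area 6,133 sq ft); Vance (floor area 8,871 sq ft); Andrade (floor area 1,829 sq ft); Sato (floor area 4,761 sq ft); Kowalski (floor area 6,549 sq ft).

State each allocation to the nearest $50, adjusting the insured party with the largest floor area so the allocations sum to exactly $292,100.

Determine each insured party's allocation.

Marchetti: $63,650; Vance: $92,100; Andrade: $19,000; Sato: $49,400; Kowalski: $67,950

Combined floor area = 28,143.
Proportional shares: Marchetti 6,133/28,143 × $292,100 = 63,655.24; Vance 8,871/28,143 × $292,100 = 92,073.31; Andrade 1,829/28,143 × $292,100 = 18,983.44; Sato 4,761/28,143 × $292,100 = 49,415.06; Kowalski 6,549/28,143 × $292,100 = 67,972.96.
At nearest $50: Marchetti $63,650; Vance $92,050; Andrade $19,000; Sato $49,400; Kowalski $67,950. Sum = $292,050.
Difference $292,100 − $292,050 = +$50 applied to largest floor area (Vance): Vance becomes $92,100.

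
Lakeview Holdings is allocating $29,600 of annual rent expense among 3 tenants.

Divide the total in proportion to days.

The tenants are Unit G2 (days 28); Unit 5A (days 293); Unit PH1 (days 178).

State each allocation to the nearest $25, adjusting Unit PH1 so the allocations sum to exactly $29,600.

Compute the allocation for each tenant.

Unit G2: $1,650 · Unit 5A: $17,375 · Unit PH1: $10,575

Combined days = 499.
Raw shares: Unit G2 28/499 × $29,600 = 1,660.92; Unit 5A 293/499 × $29,600 = 17,380.36; Unit PH1 178/499 × $29,600 = 10,558.72.
Rounded to nearest $25: Unit G2 $1,650; Unit 5A $17,375; Unit PH1 $10,550. Sum = $29,575.
Difference $29,600 − $29,575 = +$25 applied to Unit PH1: Unit PH1 becomes $10,575.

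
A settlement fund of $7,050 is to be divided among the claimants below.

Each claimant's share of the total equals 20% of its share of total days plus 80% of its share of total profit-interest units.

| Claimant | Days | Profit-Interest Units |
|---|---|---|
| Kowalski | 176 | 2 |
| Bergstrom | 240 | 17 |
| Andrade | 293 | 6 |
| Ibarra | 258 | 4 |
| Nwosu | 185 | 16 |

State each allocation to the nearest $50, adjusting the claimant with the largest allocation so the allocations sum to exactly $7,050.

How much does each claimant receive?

Totals — days 1,152, profit-interest units 45.
Blended shares (20% days + 80% profit-interest units): Kowalski 0.0661; Bergstrom 0.3439; Andrade 0.1575; Ibarra 0.1159; Nwosu 0.3166.
Unrounded shares: Kowalski 466.08; Bergstrom 2,424.42; Andrade 1,110.62; Ibarra 817.11; Nwosu 2,231.77.
At nearest $50: Kowalski $450; Bergstrom $2,400; Andrade $1,100; Ibarra $800; Nwosu $2,250. Sum = $7,000.
Difference $7,050 − $7,000 = +$50 applied to largest allocation (Bergstrom): Bergstrom becomes $2,450.

Kowalski: $450; Bergstrom: $2,450; Andrade: $1,100; Ibarra: $800; Nwosu: $2,250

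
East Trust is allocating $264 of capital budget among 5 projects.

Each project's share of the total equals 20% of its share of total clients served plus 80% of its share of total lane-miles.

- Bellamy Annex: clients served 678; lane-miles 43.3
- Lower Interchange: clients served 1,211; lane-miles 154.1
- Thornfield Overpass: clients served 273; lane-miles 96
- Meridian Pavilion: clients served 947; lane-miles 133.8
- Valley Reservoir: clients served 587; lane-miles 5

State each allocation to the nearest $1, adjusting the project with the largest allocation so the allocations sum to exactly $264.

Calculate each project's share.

Bellamy Annex: $31 · Lower Interchange: $92 · Thornfield Overpass: $51 · Meridian Pavilion: $79 · Valley Reservoir: $11

Totals — clients served 3,696, lane-miles 432.2.
Composite weights (20% clients served + 80% lane-miles): Bellamy Annex 0.1168; Lower Interchange 0.3508; Thornfield Overpass 0.1925; Meridian Pavilion 0.2989; Valley Reservoir 0.0410.
Pro-rata amounts: Bellamy Annex 30.84; Lower Interchange 92.60; Thornfield Overpass 50.81; Meridian Pavilion 78.91; Valley Reservoir 10.83.
At nearest $1: Bellamy Annex $31; Lower Interchange $93; Thornfield Overpass $51; Meridian Pavilion $79; Valley Reservoir $11. Sum = $265.
Difference $264 − $265 = −$1 applied to largest allocation (Lower Interchange): Lower Interchange becomes $92.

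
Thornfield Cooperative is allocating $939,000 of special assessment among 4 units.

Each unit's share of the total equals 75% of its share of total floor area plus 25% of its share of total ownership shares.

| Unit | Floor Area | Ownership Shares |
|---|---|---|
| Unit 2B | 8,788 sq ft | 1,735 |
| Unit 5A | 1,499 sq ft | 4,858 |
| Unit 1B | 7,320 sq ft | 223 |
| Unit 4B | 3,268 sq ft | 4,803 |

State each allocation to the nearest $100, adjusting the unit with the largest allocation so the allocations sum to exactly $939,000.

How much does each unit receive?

Floor area total 20,875; ownership shares total 11,619.
Composite weights (75% floor area + 25% ownership shares): Unit 2B 0.3531; Unit 5A 0.1584; Unit 1B 0.2678; Unit 4B 0.2208.
Proportional shares: Unit 2B 331,530.50; Unit 5A 148,721.97; Unit 1B 251,456.86; Unit 4B 207,290.67.
At nearest $100: Unit 2B $331,500; Unit 5A $148,700; Unit 1B $251,500; Unit 4B $207,300. Sum = $939,000.
No rounding difference to absorb.

Unit 2B: $331,500 · Unit 5A: $148,700 · Unit 1B: $251,500 · Unit 4B: $207,300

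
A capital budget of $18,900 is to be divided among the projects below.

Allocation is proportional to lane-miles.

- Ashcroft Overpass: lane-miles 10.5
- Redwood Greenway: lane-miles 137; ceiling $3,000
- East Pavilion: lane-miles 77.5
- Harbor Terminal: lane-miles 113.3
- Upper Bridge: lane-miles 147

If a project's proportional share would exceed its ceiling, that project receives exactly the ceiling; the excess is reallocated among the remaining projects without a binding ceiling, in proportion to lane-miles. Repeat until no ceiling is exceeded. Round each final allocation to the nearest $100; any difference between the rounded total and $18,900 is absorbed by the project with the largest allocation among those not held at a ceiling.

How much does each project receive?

Ashcroft Overpass: $500; Redwood Greenway: $3,000; East Pavilion: $3,500; Harbor Terminal: $5,200; Upper Bridge: $6,700

Combined lane-miles = 485.3.
Unconstrained shares: Ashcroft Overpass 408.92; Redwood Greenway 5,335.46; East Pavilion 3,018.24; Harbor Terminal 4,412.47; Upper Bridge 5,724.91.
Cap binds for Redwood Greenway ($3,000); balance $15,900 reallocated over remaining lane-miles 348.3.
Remaining shares: Ashcroft Overpass 479.33 → $500; East Pavilion 3,537.90 → $3,500; Harbor Terminal 5,172.18 → $5,200; Upper Bridge 6,710.59 → $6,700.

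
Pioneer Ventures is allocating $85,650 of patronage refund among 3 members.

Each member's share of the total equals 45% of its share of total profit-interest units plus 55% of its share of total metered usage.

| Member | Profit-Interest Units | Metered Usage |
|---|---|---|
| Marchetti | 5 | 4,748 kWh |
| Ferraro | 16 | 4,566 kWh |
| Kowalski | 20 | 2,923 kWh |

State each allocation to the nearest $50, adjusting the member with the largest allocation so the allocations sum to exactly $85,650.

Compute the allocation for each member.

Totals — profit-interest units 41, metered usage 12,237.
Blended shares (45% profit-interest units + 55% metered usage): Marchetti 0.2683; Ferraro 0.3808; Kowalski 0.3509.
Raw shares: Marchetti 22,978.18; Ferraro 32,618.23; Kowalski 30,053.59.
After rounding ($50): Marchetti $23,000; Ferraro $32,600; Kowalski $30,050. Sum = $85,650.
Sum already equals the total — no adjustment.

Marchetti: $23,000 | Ferraro: $32,600 | Kowalski: $30,050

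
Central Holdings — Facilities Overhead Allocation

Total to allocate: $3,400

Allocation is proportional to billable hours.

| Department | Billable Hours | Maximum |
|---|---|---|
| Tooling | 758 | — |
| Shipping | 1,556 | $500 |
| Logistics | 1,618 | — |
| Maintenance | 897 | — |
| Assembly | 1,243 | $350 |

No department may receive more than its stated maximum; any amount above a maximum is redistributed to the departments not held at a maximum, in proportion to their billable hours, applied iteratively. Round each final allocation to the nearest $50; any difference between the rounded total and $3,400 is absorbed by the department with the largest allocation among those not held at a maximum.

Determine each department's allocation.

Tooling: $600; Shipping: $500; Logistics: $1,250; Maintenance: $700; Assembly: $350

Billable hours total: 6,072.
Proportional shares (ignoring caps): Tooling 424.44; Shipping 871.28; Logistics 905.99; Maintenance 502.27; Assembly 696.01.
Held at cap: Shipping ($500), Assembly ($350); balance $2,550 reallocated over remaining billable hours 3,273.
Redistributed shares: Tooling 590.56 → $600; Logistics 1,260.59 → $1,250; Maintenance 698.85 → $700.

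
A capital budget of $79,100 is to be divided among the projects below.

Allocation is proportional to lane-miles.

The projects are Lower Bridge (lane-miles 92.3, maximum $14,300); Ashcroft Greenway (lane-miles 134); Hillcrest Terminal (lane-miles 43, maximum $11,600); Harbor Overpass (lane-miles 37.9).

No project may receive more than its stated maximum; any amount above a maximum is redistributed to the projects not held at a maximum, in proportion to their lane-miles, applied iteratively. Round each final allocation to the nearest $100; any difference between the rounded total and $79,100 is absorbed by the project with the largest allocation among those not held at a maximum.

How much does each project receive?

Lower Bridge: $14,300 · Ashcroft Greenway: $41,500 · Hillcrest Terminal: $11,600 · Harbor Overpass: $11,700

Sum of lane-miles: 307.2.
Pro-rata shares before constraints: Lower Bridge 23,766.05; Ashcroft Greenway 34,503.26; Hillcrest Terminal 11,071.94; Harbor Overpass 9,758.76.
Cap binds for Lower Bridge ($14,300); residual $64,800 reallocated over remaining lane-miles 214.9.
Cap binds for Hillcrest Terminal ($11,600); residual $53,200 reallocated over remaining lane-miles 171.9.
Redistributed shares: Ashcroft Greenway 41,470.62 → $41,500; Harbor Overpass 11,729.38 → $11,700.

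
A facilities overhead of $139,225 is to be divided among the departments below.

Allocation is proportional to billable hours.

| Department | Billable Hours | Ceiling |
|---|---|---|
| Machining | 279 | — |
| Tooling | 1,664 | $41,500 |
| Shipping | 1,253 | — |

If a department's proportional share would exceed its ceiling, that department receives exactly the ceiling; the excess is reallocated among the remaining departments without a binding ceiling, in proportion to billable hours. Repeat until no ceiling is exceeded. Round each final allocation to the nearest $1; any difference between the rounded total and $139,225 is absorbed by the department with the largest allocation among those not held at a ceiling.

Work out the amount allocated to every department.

Machining: $17,797; Tooling: $41,500; Shipping: $79,928

Sum of billable hours: 3,196.
Pro-rata shares before constraints: Machining 12,153.87; Tooling 72,487.61; Shipping 54,583.52.
Capped: Tooling ($41,500); residual $97,725 reallocated over remaining billable hours 1,532.
Shares after redistribution: Machining 17,797.18 → $17,797; Shipping 79,927.82 → $79,928.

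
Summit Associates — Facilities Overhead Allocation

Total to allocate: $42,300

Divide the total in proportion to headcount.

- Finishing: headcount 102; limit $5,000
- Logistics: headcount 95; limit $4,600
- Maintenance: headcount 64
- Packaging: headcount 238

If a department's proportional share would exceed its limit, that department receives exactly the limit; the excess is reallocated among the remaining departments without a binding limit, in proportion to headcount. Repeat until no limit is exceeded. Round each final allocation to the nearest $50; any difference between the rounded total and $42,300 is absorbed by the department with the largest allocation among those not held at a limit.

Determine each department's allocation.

Finishing: $5,000 · Logistics: $4,600 · Maintenance: $6,950 · Packaging: $25,750

Combined headcount = 499.
Unconstrained shares: Finishing 8,646.49; Logistics 8,053.11; Maintenance 5,425.25; Packaging 20,175.15.
Held at cap: Finishing ($5,000), Logistics ($4,600); remaining pool $32,700 reallocated over remaining headcount 302.
Shares after redistribution: Maintenance 6,929.80 → $6,950; Packaging 25,770.20 → $25,750.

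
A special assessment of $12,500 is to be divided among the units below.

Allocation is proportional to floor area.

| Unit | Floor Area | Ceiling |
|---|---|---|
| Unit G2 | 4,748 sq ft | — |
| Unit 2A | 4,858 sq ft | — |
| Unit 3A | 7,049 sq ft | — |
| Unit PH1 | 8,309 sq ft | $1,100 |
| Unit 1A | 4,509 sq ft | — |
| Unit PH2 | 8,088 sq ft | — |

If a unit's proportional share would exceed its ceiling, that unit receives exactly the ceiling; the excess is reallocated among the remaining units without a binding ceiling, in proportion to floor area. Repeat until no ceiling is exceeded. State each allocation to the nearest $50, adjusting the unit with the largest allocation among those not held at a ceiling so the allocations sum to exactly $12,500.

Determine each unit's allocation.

Unit G2: $1,850; Unit 2A: $1,900; Unit 3A: $2,750; Unit PH1: $1,100; Unit 1A: $1,750; Unit PH2: $3,150

Floor area total: 37,561.
Proportional shares (ignoring caps): Unit G2 1,580.10; Unit 2A 1,616.70; Unit 3A 2,345.85; Unit PH1 2,765.17; Unit 1A 1,500.56; Unit PH2 2,691.62.
Cap binds for Unit PH1 ($1,100); balance $11,400 reallocated over remaining floor area 29,252.
Redistributed shares: Unit G2 1,850.38 → $1,850; Unit 2A 1,893.24 → $1,900; Unit 3A 2,747.11 → $2,750; Unit 1A 1,757.23 → $1,750; Unit PH2 3,152.03 → $3,150.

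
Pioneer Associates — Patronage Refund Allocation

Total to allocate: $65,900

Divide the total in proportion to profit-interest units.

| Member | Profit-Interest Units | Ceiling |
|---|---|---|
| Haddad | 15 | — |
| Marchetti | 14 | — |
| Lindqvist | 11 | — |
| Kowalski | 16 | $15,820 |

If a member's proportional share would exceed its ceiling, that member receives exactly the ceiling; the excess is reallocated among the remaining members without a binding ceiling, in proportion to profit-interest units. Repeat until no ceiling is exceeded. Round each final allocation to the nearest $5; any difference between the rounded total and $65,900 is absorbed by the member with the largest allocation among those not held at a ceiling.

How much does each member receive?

Total profit-interest units = 56.
Proportional shares (ignoring caps): Haddad 17,651.79; Marchetti 16,475.00; Lindqvist 12,944.64; Kowalski 18,828.57.
Cap binds for Kowalski ($15,820); residual $50,080 reallocated over remaining profit-interest units 40.
Remaining shares: Haddad 18,780.00 → $18,780; Marchetti 17,528.00 → $17,530; Lindqvist 13,772.00 → $13,770.

Haddad: $18,780; Marchetti: $17,530; Lindqvist: $13,770; Kowalski: $15,820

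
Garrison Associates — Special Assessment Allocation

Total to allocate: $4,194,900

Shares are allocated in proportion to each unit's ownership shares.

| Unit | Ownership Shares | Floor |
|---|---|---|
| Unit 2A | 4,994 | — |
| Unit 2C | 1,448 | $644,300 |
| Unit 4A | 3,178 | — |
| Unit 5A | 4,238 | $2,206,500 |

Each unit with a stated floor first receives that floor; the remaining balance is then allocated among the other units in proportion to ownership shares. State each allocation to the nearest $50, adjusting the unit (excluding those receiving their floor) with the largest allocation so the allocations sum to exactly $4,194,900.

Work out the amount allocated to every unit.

Unit 2A: $821,400 · Unit 2C: $644,300 · Unit 4A: $522,700 · Unit 5A: $2,206,500

Fund the minimums — Unit 2C $644,300; Unit 5A $2,206,500. Residual $1,344,100.
Residual split over remaining ownership shares 8,172: Unit 2A 821,394.44 → $821,400; Unit 4A 522,705.56 → $522,700.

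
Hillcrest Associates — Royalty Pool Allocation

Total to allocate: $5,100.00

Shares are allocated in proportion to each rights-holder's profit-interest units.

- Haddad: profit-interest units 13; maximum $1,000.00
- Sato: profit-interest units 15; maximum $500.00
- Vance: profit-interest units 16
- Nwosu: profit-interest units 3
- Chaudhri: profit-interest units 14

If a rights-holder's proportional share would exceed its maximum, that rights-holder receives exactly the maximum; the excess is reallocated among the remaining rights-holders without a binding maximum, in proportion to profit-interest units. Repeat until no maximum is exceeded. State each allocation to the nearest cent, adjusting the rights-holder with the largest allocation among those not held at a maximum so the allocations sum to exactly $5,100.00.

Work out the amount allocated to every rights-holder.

Haddad: $1,000.00 · Sato: $500.00 · Vance: $1,745.46 · Nwosu: $327.27 · Chaudhri: $1,527.27

Combined profit-interest units = 61.
Proportional shares (ignoring caps): Haddad 1,086.8852; Sato 1,254.0984; Vance 1,337.7049; Nwosu 250.8197; Chaudhri 1,170.4918.
Held at cap: Haddad ($1,000.00), Sato ($500.00); residual $3,600.00 reallocated over remaining profit-interest units 33.
Shares after redistribution: Vance 1,745.4545 → $1,745.45; Nwosu 327.2727 → $327.27; Chaudhri 1,527.2727 → $1,527.27.
Rounding difference +$0.01 applied to Vance → $1,745.46.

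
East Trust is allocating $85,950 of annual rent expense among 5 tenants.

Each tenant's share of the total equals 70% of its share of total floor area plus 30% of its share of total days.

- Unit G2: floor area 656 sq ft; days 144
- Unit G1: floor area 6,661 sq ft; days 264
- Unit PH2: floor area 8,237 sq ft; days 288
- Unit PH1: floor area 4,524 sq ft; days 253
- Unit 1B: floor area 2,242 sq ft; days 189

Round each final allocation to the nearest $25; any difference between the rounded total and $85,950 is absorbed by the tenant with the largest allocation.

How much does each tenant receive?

Unit G2: $5,025 | Unit G1: $23,925 | Unit PH2: $28,750 | Unit PH1: $17,925 | Unit 1B: $10,325

Floor area total 22,320; days total 1,138.
Combined weights (70% floor area + 30% days): Unit G2 0.0585; Unit G1 0.2785; Unit PH2 0.3343; Unit PH1 0.2086; Unit 1B 0.1201.
Proportional shares: Unit G2 5,031.07; Unit G1 23,936.91; Unit PH2 28,728.92; Unit PH1 17,927.25; Unit 1B 10,325.85.
After rounding ($25): Unit G2 $5,025; Unit G1 $23,925; Unit PH2 $28,725; Unit PH1 $17,925; Unit 1B $10,325. Sum = $85,925.
Difference $85,950 − $85,925 = +$25 applied to largest allocation (Unit PH2): Unit PH2 becomes $28,750.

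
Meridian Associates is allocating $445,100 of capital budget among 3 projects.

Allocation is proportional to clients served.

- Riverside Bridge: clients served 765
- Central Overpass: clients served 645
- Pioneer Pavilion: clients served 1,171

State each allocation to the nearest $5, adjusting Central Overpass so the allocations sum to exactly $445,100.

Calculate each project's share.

Total clients served = 2,581.
Proportional shares: Riverside Bridge 765/2,581 × $445,100 = 131,926.19; Central Overpass 645/2,581 × $445,100 = 111,231.89; Pioneer Pavilion 1,171/2,581 × $445,100 = 201,941.92.
After rounding ($5): Riverside Bridge $131,925; Central Overpass $111,230; Pioneer Pavilion $201,940. Sum = $445,095.
Difference $445,100 − $445,095 = +$5 applied to Central Overpass: Central Overpass becomes $111,235.

Riverside Bridge: $131,925; Central Overpass: $111,235; Pioneer Pavilion: $201,940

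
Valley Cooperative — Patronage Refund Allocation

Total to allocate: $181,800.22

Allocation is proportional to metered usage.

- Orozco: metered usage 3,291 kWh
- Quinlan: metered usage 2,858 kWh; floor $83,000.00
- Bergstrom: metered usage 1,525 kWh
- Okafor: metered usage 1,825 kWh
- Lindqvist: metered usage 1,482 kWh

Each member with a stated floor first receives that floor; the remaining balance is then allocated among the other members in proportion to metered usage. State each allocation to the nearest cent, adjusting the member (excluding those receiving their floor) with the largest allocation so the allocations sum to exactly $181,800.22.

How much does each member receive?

Orozco: $40,028.50 · Quinlan: $83,000.00 · Bergstrom: $18,548.61 · Okafor: $22,197.51 · Lindqvist: $18,025.60

Fund the minimums — Quinlan $83,000.00. Residual $98,800.22.
Residual split over remaining metered usage 8,123: Orozco 40,028.5023 → $40,028.50; Bergstrom 18,548.6071 → $18,548.61; Okafor 22,197.5134 → $22,197.51; Lindqvist 18,025.5972 → $18,025.60.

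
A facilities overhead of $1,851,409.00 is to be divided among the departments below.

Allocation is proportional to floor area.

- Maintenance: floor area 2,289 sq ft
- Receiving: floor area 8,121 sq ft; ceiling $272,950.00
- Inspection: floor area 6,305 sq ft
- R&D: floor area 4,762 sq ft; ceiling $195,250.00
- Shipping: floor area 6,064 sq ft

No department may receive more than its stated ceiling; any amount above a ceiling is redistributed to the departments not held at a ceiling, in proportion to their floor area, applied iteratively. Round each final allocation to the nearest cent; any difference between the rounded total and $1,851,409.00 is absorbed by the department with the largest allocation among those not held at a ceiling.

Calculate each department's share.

Maintenance: $216,002.55 · Receiving: $272,950.00 · Inspection: $594,974.26 · R&D: $195,250.00 · Shipping: $572,232.19

Total floor area = 27,541.
Pro-rata shares before constraints: Maintenance 153,875.1389; Receiving 545,923.9857; Inspection 423,845.6754; R&D 320,119.4458; Shipping 407,644.7542.
Cap binds for Receiving ($272,950.00), R&D ($195,250.00); remaining pool $1,383,209.00 reallocated over remaining floor area 14,658.
Redistributed shares: Maintenance 216,002.5516 → $216,002.55; Inspection 594,974.2629 → $594,974.26; Shipping 572,232.1856 → $572,232.19.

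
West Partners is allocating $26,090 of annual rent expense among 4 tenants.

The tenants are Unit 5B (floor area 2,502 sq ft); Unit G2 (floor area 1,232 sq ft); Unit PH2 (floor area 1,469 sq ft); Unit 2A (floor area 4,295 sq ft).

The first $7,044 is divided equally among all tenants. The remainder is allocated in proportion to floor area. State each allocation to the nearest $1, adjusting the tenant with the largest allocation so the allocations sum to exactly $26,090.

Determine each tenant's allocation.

Unit 5B: $6,778 · Unit G2: $4,231 · Unit PH2: $4,707 · Unit 2A: $10,374

First tranche $7,044 split equally: $1,761 each.
Remainder $19,046 by floor area (total 9,498): Unit 5B 5,017.17 → $5,017; Unit G2 2,470.49 → $2,470; Unit PH2 2,945.73 → $2,946; Unit 2A 8,612.61 → $8,613.
Totals: Unit 5B $1,761 + $5,017 = $6,778; Unit G2 $1,761 + $2,470 = $4,231; Unit PH2 $1,761 + $2,946 = $4,707; Unit 2A $1,761 + $8,613 = $10,374.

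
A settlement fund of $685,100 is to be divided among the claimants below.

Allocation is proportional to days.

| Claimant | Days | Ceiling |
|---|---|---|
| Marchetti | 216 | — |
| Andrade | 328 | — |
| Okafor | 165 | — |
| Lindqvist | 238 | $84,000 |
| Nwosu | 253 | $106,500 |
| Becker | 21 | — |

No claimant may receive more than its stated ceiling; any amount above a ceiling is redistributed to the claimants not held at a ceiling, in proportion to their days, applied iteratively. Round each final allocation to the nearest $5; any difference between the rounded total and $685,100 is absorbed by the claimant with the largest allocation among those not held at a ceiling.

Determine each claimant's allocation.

Days total: 1,221.
Unconstrained shares: Marchetti 121,197.05; Andrade 184,039.97; Okafor 92,581.08; Lindqvist 133,541.20; Nwosu 141,957.66; Becker 11,783.05.
Capped: Lindqvist ($84,000), Nwosu ($106,500); balance $494,600 reallocated over remaining days 730.
Remaining shares: Marchetti 146,347.40 → $146,345; Andrade 222,231.23 → $222,230; Okafor 111,793.15 → $111,795; Becker 14,228.22 → $14,230.

Marchetti: $146,345; Andrade: $222,230; Okafor: $111,795; Lindqvist: $84,000; Nwosu: $106,500; Becker: $14,230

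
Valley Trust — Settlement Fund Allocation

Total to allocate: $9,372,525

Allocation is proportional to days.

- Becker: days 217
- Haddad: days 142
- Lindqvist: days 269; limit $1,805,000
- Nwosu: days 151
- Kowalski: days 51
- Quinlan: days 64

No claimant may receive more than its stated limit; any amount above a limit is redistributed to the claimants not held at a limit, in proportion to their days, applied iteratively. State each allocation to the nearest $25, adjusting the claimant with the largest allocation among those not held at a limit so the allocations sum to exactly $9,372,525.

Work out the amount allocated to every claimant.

Becker: $2,627,425 | Haddad: $1,719,350 | Lindqvist: $1,805,000 | Nwosu: $1,828,325 | Kowalski: $617,500 | Quinlan: $774,925

Sum of days: 894.
Unconstrained shares: Becker 2,274,986.49; Haddad 1,488,700.84; Lindqvist 2,820,144.55; Nwosu 1,583,055.12; Kowalski 534,674.24; Quinlan 670,963.76.
Cap binds for Lindqvist ($1,805,000); remaining pool $7,567,525 reallocated over remaining days 625.
Redistributed shares: Becker 2,627,444.68 → $2,627,450; Haddad 1,719,341.68 → $1,719,350; Nwosu 1,828,314.04 → $1,828,325; Kowalski 617,510.04 → $617,500; Quinlan 774,914.56 → $774,925.
Rounding difference −$25 applied to Becker → $2,627,425.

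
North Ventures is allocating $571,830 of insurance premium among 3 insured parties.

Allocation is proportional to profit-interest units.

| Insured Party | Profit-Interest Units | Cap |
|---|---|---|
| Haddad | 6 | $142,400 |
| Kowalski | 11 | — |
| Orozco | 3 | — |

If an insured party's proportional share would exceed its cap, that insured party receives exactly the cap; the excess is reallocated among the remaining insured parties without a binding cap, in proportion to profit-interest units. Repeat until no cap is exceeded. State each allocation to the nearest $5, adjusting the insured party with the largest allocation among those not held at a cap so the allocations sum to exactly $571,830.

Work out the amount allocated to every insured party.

Haddad: $142,400; Kowalski: $337,410; Orozco: $92,020

Profit-interest units total: 20.
Proportional shares (ignoring caps): Haddad 171,549.00; Kowalski 314,506.50; Orozco 85,774.50.
Cap binds for Haddad ($142,400); balance $429,430 reallocated over remaining profit-interest units 14.
Shares after redistribution: Kowalski 337,409.29 → $337,410; Orozco 92,020.71 → $92,020.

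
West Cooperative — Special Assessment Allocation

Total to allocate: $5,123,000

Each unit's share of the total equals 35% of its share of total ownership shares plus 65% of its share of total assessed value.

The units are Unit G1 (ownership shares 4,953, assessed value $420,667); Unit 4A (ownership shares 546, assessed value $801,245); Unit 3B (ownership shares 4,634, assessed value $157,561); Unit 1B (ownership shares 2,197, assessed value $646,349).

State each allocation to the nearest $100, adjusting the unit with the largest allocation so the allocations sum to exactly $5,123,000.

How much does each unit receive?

Ownership shares total 12,330; assessed value total 2,025,822.
Blended shares (35% ownership shares + 65% assessed value): Unit G1 0.2756; Unit 4A 0.2726; Unit 3B 0.1821; Unit 1B 0.2698.
Unrounded shares: Unit G1 1,411,746.29; Unit 4A 1,396,448.75; Unit 3B 932,875.61; Unit 1B 1,381,929.35.
Rounded to nearest $100: Unit G1 $1,411,700; Unit 4A $1,396,400; Unit 3B $932,900; Unit 1B $1,381,900. Sum = $5,122,900.
Difference $5,123,000 − $5,122,900 = +$100 applied to largest allocation (Unit G1): Unit G1 becomes $1,411,800.

Unit G1: $1,411,800 | Unit 4A: $1,396,400 | Unit 3B: $932,900 | Unit 1B: $1,381,900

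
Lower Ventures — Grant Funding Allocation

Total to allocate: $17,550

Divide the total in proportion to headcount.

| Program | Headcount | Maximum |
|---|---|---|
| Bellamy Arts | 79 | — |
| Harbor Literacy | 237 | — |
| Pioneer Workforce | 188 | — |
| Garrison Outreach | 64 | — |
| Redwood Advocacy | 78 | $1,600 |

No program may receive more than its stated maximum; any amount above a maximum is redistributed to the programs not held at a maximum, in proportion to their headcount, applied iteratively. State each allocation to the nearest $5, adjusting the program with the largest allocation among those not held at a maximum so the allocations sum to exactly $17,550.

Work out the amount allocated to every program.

Bellamy Arts: $2,220 · Harbor Literacy: $6,655 · Pioneer Workforce: $5,280 · Garrison Outreach: $1,795 · Redwood Advocacy: $1,600

Total headcount = 646.
Pro-rata shares before constraints: Bellamy Arts 2,146.21; Harbor Literacy 6,438.62; Pioneer Workforce 5,107.43; Garrison Outreach 1,738.70; Redwood Advocacy 2,119.04.
Cap binds for Redwood Advocacy ($1,600); remaining pool $15,950 reallocated over remaining headcount 568.
Shares after redistribution: Bellamy Arts 2,218.40 → $2,220; Harbor Literacy 6,655.19 → $6,655; Pioneer Workforce 5,279.23 → $5,280; Garrison Outreach 1,797.18 → $1,795.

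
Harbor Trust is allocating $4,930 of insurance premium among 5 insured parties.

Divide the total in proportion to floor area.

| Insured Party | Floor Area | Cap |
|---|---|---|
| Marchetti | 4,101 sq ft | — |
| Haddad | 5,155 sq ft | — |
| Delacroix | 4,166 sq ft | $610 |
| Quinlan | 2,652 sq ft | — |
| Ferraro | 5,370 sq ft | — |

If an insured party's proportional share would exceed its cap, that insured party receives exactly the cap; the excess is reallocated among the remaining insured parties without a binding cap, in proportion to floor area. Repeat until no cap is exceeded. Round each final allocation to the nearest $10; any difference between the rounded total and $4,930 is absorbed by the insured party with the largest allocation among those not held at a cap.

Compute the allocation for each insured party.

Marchetti: $1,030; Haddad: $1,290; Delacroix: $610; Quinlan: $660; Ferraro: $1,340

Combined floor area = 21,444.
Proportional shares (ignoring caps): Marchetti 942.82; Haddad 1,185.14; Delacroix 957.77; Quinlan 609.70; Ferraro 1,234.57.
Held at cap: Delacroix ($610); remaining pool $4,320 reallocated over remaining floor area 17,278.
Remaining shares: Marchetti 1,025.37 → $1,030; Haddad 1,288.90 → $1,290; Quinlan 663.08 → $660; Ferraro 1,342.66 → $1,340.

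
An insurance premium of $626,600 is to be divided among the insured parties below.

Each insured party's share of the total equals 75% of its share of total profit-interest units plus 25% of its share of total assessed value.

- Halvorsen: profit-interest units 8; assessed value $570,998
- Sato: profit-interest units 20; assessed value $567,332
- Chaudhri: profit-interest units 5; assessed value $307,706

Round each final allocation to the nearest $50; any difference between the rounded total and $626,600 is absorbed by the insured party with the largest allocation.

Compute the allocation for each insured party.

Halvorsen: $175,800 | Sato: $346,250 | Chaudhri: $104,550

Profit-interest units total 33; assessed value total 1,446,036.
Blended shares (75% profit-interest units + 25% assessed value): Halvorsen 0.2805; Sato 0.5526; Chaudhri 0.1668.
Proportional shares: Halvorsen 175,783.85; Sato 346,277.62; Chaudhri 104,538.53.
At nearest $50: Halvorsen $175,800; Sato $346,300; Chaudhri $104,550. Sum = $626,650.
Difference $626,600 − $626,650 = −$50 applied to largest allocation (Sato): Sato becomes $346,250.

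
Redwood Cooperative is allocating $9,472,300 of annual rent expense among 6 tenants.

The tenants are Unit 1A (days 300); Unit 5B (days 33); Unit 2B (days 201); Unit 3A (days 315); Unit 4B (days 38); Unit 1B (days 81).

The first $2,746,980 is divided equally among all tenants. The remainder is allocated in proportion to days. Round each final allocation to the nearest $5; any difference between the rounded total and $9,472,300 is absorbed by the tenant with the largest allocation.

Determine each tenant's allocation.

Unit 1A: $2,542,125 | Unit 5B: $687,100 | Unit 2B: $1,854,305 | Unit 3A: $2,646,340 | Unit 4B: $721,840 | Unit 1B: $1,020,590

First tranche $2,746,980 split equally: $457,830 each.
Remainder $6,725,320 by days (total 968): Unit 1A 2,084,293.39 → $2,084,295; Unit 5B 229,272.27 → $229,270; Unit 2B 1,396,476.57 → $1,396,475; Unit 3A 2,188,508.06 → $2,188,510; Unit 4B 264,010.50 → $264,010; Unit 1B 562,759.21 → $562,760.
Totals: Unit 1A $457,830 + $2,084,295 = $2,542,125; Unit 5B $457,830 + $229,270 = $687,100; Unit 2B $457,830 + $1,396,475 = $1,854,305; Unit 3A $457,830 + $2,188,510 = $2,646,340; Unit 4B $457,830 + $264,010 = $721,840; Unit 1B $457,830 + $562,760 = $1,020,590.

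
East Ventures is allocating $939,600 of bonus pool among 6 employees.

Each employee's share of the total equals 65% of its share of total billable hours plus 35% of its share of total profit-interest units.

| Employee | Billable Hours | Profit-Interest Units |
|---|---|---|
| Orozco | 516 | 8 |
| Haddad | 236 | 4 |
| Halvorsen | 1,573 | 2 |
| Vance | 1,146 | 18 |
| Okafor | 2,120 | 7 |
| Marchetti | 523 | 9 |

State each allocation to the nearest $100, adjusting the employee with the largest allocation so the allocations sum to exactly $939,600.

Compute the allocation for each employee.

Orozco: $106,400 · Haddad: $51,000 · Halvorsen: $170,800 · Vance: $237,800 · Okafor: $259,700 · Marchetti: $113,900

Totals — billable hours 6,114, profit-interest units 48.
Composite weights (65% billable hours + 35% profit-interest units): Orozco 0.1132; Haddad 0.0543; Halvorsen 0.1818; Vance 0.2531; Okafor 0.2764; Marchetti 0.1212.
Pro-rata amounts: Orozco 106,354.30; Haddad 50,979.52; Halvorsen 170,832.70; Vance 237,798.79; Okafor 259,729.90; Marchetti 113,904.79.
At nearest $100: Orozco $106,400; Haddad $51,000; Halvorsen $170,800; Vance $237,800; Okafor $259,700; Marchetti $113,900. Sum = $939,600.
Rounded total matches; no reconciliation needed.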